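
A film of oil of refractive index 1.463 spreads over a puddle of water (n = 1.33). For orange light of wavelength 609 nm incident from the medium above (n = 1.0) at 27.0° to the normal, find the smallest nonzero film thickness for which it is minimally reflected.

At the upper boundary (n = 1.0 to n = 1.463) the reflected ray undergoes a half-wave phase shift.
Bottom surface (1.463 → 1.33): reflection off a lower-index medium gives no phase shift.
Exactly one π shift → a net half-wave offset.
So the condition for destructive reflection is 2 n t cos θ_r = m λ.
Snell's law: 1.0 sin 27.0° = 1.463 sin θ_r → sin θ_r = 0.310, cos θ_r = 0.951.
Minimum nonzero at m = 1: t = λ / (2 n cos θ_r) = 609 / (2 × 1.463 × 0.951) = 219 nm.

219 nm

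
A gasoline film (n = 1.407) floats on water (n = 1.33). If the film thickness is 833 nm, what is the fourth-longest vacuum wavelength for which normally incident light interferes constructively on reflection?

670 nm

Ray reflecting at the top interface goes from n = 1.0 toward n = 1.407: a half-wave phase shift.
At the lower boundary (n = 1.407 to n = 1.33) the reflected ray undergoes no phase shift.
Net: one phase inversion between the two reflected rays.
For maximum reflection here: 2 n t = (m + ½) λ.
λ = 2 n t / (m + ½). The fourth-longest wavelength is m = 3: λ = 2 × 1.407 × 833 / 3.50 = 670 nm.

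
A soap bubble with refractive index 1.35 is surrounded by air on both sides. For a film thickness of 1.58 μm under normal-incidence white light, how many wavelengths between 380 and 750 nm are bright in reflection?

Ray reflecting at the top interface goes from n = 1.0 toward n = 1.35: a half-wave phase shift.
Bottom surface (1.35 → 1.0): reflection off a lower-index medium gives no phase shift.
The two reflections differ by half a wavelength.
With one net inversion, constructive interference in reflection requires 2 n t = (m + ½) λ.
λ = 2 n t / (m + ½) = 4266 / (m + ½) nm.
m=5: 776 nm (IR); m=6: 656 nm (visible); m=7: 569 nm (visible); m=8: 502 nm (visible); m=9: 449 nm (visible); m=10: 406 nm (visible); m=11: 371 nm (UV).

5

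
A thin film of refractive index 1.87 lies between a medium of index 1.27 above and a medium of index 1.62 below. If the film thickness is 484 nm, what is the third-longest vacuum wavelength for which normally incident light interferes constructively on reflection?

724 nm

Ray reflecting at the top interface goes from n = 1.27 toward n = 1.87: a half-wave phase shift.
Bottom surface (1.87 → 1.62): reflection off a lower-index medium gives no phase shift.
The two reflections differ by half a wavelength.
For maximum reflection here: 2 n t = (m + ½) λ.
λ = 2 n t / (m + ½). The third-longest wavelength is m = 2: λ = 2 × 1.87 × 484 / 2.50 = 724 nm.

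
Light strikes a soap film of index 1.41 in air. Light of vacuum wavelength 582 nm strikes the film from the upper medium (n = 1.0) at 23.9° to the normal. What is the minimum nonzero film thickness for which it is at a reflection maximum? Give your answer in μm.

At the upper boundary (n = 1.0 to n = 1.41) the reflected ray undergoes a half-wave phase shift.
Bottom surface (1.41 → 1.0): reflection off a lower-index medium gives no phase shift.
Exactly one π shift → a net half-wave offset.
With one net inversion, constructive interference in reflection requires 2 n t cos θ_r = (m + ½) λ.
Snell's law: 1.0 sin 23.9° = 1.41 sin θ_r → sin θ_r = 0.287, cos θ_r = 0.958.
Minimum at m = 0: t = λ / (4 n cos θ_r) = 582 / (4 × 1.41 × 0.958) = 108 nm.

0.108 μm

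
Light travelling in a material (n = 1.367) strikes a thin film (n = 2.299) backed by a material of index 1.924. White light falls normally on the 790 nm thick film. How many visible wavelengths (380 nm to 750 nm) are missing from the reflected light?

5

Ray reflecting at the top interface goes from n = 1.367 toward n = 2.299: a half-wave phase shift.
At the lower boundary (n = 2.299 to n = 1.924) the reflected ray undergoes no phase shift.
Net: one phase inversion between the two reflected rays.
For minimum reflection here: 2 n t = m λ.
λ = 2 n t / m = 3632 / m nm.
m=4: 908 nm (IR); m=5: 726 nm (visible); m=6: 605 nm (visible); m=7: 519 nm (visible); m=8: 454 nm (visible); m=9: 404 nm (visible); m=10: 363 nm (UV).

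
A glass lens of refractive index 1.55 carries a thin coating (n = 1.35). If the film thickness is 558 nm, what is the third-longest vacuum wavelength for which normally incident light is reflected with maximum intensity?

502 nm

Top surface (1.0 → 1.35): reflection off a higher-index medium gives a half-wave phase shift.
At the lower boundary (n = 1.35 to n = 1.55) the reflected ray undergoes a half-wave phase shift.
The two reflections carry the same phase change, so no net offset.
With no net inversion, constructive interference in reflection requires 2 n t = m λ.
λ = 2 n t / m. The third-longest wavelength is m = 3: λ = 2 × 1.35 × 558 / 3.00 = 502 nm.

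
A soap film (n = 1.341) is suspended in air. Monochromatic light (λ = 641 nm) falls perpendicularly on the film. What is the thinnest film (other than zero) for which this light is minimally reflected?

239 nm

Ray reflecting at the top interface goes from n = 1.0 toward n = 1.341: a half-wave phase shift.
Bottom surface (1.341 → 1.0): reflection off a lower-index medium gives no phase shift.
The two reflections differ by half a wavelength.
With one net inversion, destructive interference in reflection requires 2 n t = m λ.
Minimum nonzero at m = 1: t = λ / (2 n) = 641 / (2 × 1.341) = 239 nm.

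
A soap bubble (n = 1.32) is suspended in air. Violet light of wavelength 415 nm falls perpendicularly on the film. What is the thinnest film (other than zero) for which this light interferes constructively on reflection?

Ray reflecting at the top interface goes from n = 1.0 toward n = 1.32: a half-wave phase shift.
At the lower boundary (n = 1.32 to n = 1.0) the reflected ray undergoes no phase shift.
Exactly one π shift → a net half-wave offset.
So the condition for constructive reflection is 2 n t = (m + ½) λ.
Minimum at m = 0: t = λ / (4 n) = 415 / (4 × 1.32) = 78.6 nm.

78.6 nm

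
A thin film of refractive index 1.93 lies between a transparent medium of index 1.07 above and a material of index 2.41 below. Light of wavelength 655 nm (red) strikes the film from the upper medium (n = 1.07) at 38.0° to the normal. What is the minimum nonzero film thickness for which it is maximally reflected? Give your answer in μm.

0.181 μm

Top surface (1.07 → 1.93): reflection off a higher-index medium gives a half-wave phase shift.
Ray reflecting at the bottom interface goes from n = 1.93 toward n = 2.41: a half-wave phase shift.
Zero or two π shifts → no net half-wave offset.
For maximum reflection here: 2 n t cos θ_r = m λ.
Snell's law: 1.07 sin 38.0° = 1.93 sin θ_r → sin θ_r = 0.341, cos θ_r = 0.940.
Minimum nonzero at m = 1: t = λ / (2 n cos θ_r) = 655 / (2 × 1.93 × 0.940) = 181 nm.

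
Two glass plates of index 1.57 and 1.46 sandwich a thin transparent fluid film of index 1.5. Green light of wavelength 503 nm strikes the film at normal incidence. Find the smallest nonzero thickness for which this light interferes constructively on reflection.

Ray reflecting at the top interface goes from n = 1.57 toward n = 1.5: no phase shift.
At the lower boundary (n = 1.5 to n = 1.46) the reflected ray undergoes no phase shift.
Net: no relative phase inversion (both shifts match).
For maximum reflection here: 2 n t = m λ.
The smallest nonzero thickness corresponds to m = 1: t = m λ / (2 n) = 1.00 × 503 / (2 × 1.5) = 168 nm.

168 nm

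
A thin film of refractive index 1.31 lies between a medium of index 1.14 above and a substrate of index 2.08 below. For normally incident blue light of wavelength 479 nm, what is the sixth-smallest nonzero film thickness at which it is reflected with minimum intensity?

Top surface (1.14 → 1.31): reflection off a higher-index medium gives a half-wave phase shift.
Ray reflecting at the bottom interface goes from n = 1.31 toward n = 2.08: a half-wave phase shift.
Zero or two π shifts → no net half-wave offset.
So the condition for destructive reflection is 2 n t = (m + ½) λ.
The sixth-smallest nonzero thickness corresponds to m = 5: t = (m + ½) λ / (2 n) = 5.50 × 479 / (2 × 1.31) = 1006 nm.

1006 nm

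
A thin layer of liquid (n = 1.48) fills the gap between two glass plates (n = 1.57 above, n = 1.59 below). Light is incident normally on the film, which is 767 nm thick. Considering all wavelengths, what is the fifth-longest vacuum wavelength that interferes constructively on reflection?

505 nm

Ray reflecting at the top interface goes from n = 1.57 toward n = 1.48: no phase shift.
Bottom surface (1.48 → 1.59): reflection off a higher-index medium gives a half-wave phase shift.
Net: one phase inversion between the two reflected rays.
With one net inversion, constructive interference in reflection requires 2 n t = (m + ½) λ.
λ = 2 n t / (m + ½). The fifth-longest wavelength is m = 4: λ = 2 × 1.48 × 767 / 4.50 = 505 nm.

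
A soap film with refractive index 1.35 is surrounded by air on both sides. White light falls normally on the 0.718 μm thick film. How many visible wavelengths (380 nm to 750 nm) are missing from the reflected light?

3

At the upper boundary (n = 1.0 to n = 1.35) the reflected ray undergoes a half-wave phase shift.
Bottom surface (1.35 → 1.0): reflection off a lower-index medium gives no phase shift.
The two reflections differ by half a wavelength.
So the condition for destructive reflection is 2 n t = m λ.
λ = 2 n t / m = 1939 / m nm.
m=2: 969 nm (IR); m=3: 646 nm (visible); m=4: 485 nm (visible); m=5: 388 nm (visible); m=6: 323 nm (UV).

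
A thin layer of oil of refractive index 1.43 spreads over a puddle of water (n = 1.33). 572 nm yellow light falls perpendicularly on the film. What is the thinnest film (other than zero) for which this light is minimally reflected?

200 nm

Top surface (1.0 → 1.43): reflection off a higher-index medium gives a half-wave phase shift.
Bottom surface (1.43 → 1.33): reflection off a lower-index medium gives no phase shift.
Net: one phase inversion between the two reflected rays.
For dark reflection here: 2 n t = m λ.
Minimum nonzero at m = 1: t = λ / (2 n) = 572 / (2 × 1.43) = 200 nm.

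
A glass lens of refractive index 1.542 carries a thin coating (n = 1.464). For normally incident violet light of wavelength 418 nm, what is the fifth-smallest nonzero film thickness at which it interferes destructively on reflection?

Top surface (1.0 → 1.464): reflection off a higher-index medium gives a half-wave phase shift.
Ray reflecting at the bottom interface goes from n = 1.464 toward n = 1.542: a half-wave phase shift.
Zero or two π shifts → no net half-wave offset.
With no net inversion, destructive interference in reflection requires 2 n t = (m + ½) λ.
The fifth-smallest nonzero thickness corresponds to m = 4: t = (m + ½) λ / (2 n) = 4.50 × 418 / (2 × 1.464) = 642 nm.

642 nm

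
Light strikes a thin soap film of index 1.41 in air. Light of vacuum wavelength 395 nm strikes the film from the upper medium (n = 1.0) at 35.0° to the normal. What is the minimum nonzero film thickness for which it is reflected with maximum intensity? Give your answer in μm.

0.0767 μm

Ray reflecting at the top interface goes from n = 1.0 toward n = 1.41: a half-wave phase shift.
At the lower boundary (n = 1.41 to n = 1.0) the reflected ray undergoes no phase shift.
Net: one phase inversion between the two reflected rays.
For strong reflection here: 2 n t cos θ_r = (m + ½) λ.
Snell's law: 1.0 sin 35.0° = 1.41 sin θ_r → sin θ_r = 0.407, cos θ_r = 0.914.
Minimum at m = 0: t = λ / (4 n cos θ_r) = 395 / (4 × 1.41 × 0.914) = 76.7 nm.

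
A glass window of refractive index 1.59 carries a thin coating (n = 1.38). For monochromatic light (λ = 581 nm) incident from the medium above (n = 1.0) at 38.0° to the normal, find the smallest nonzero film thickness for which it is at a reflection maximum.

At the upper boundary (n = 1.0 to n = 1.38) the reflected ray undergoes a half-wave phase shift.
Bottom surface (1.38 → 1.59): reflection off a higher-index medium gives a half-wave phase shift.
The two reflections carry the same phase change, so no net offset.
For bright reflection here: 2 n t cos θ_r = m λ.
Snell's law: 1.0 sin 38.0° = 1.38 sin θ_r → sin θ_r = 0.446, cos θ_r = 0.895.
Minimum nonzero at m = 1: t = λ / (2 n cos θ_r) = 581 / (2 × 1.38 × 0.895) = 235 nm.

235 nm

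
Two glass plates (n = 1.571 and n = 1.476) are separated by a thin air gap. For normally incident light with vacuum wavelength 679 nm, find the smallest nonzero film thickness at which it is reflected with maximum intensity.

170 nm

Ray reflecting at the top interface goes from n = 1.571 toward n = 1.0: no phase shift.
At the lower boundary (n = 1.0 to n = 1.476) the reflected ray undergoes a half-wave phase shift.
Net: one phase inversion between the two reflected rays.
With one net inversion, constructive interference in reflection requires 2 n t = (m + ½) λ.
Minimum at m = 0: t = λ / (4 n) = 679 / (4 × 1.0) = 170 nm.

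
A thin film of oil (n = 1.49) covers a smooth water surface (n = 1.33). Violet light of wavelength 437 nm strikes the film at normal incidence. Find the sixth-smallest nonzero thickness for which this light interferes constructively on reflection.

Ray reflecting at the top interface goes from n = 1.0 toward n = 1.49: a half-wave phase shift.
At the lower boundary (n = 1.49 to n = 1.33) the reflected ray undergoes no phase shift.
Net: one phase inversion between the two reflected rays.
So the condition for constructive reflection is 2 n t = (m + ½) λ.
The sixth-smallest nonzero thickness corresponds to m = 5: t = (m + ½) λ / (2 n) = 5.50 × 437 / (2 × 1.49) = 807 nm.

807 nm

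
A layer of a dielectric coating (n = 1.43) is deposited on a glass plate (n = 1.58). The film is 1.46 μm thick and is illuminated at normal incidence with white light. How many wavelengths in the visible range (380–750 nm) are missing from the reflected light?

At the upper boundary (n = 1.0 to n = 1.43) the reflected ray undergoes a half-wave phase shift.
At the lower boundary (n = 1.43 to n = 1.58) the reflected ray undergoes a half-wave phase shift.
Net: no relative phase inversion (both shifts match).
With no net inversion, destructive interference in reflection requires 2 n t = (m + ½) λ.
λ = 2 n t / (m + ½) = 4176 / (m + ½) nm.
m=5: 759 nm (IR); m=6: 642 nm (visible); m=7: 557 nm (visible); m=8: 491 nm (visible); m=9: 440 nm (visible); m=10: 398 nm (visible); m=11: 363 nm (UV).

5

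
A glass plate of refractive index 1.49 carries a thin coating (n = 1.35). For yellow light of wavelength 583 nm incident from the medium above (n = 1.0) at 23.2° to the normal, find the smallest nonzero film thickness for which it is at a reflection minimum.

Top surface (1.0 → 1.35): reflection off a higher-index medium gives a half-wave phase shift.
Bottom surface (1.35 → 1.49): reflection off a higher-index medium gives a half-wave phase shift.
Net: no relative phase inversion (both shifts match).
So the condition for destructive reflection is 2 n t cos θ_r = (m + ½) λ.
Snell's law: 1.0 sin 23.2° = 1.35 sin θ_r → sin θ_r = 0.292, cos θ_r = 0.956.
Minimum at m = 0: t = λ / (4 n cos θ_r) = 583 / (4 × 1.35 × 0.956) = 113 nm.

113 nm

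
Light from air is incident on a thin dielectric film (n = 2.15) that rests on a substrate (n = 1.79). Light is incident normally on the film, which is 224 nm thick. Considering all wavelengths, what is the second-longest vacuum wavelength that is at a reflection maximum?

642 nm

At the upper boundary (n = 1.0 to n = 2.15) the reflected ray undergoes a half-wave phase shift.
Bottom surface (2.15 → 1.79): reflection off a lower-index medium gives no phase shift.
Net: one phase inversion between the two reflected rays.
For strong reflection here: 2 n t = (m + ½) λ.
λ = 2 n t / (m + ½). The second-longest wavelength is m = 1: λ = 2 × 2.15 × 224 / 1.50 = 642 nm.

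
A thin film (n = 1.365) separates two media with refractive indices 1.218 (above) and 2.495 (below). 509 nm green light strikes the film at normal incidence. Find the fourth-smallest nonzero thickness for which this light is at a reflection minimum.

Top surface (1.218 → 1.365): reflection off a higher-index medium gives a half-wave phase shift.
At the lower boundary (n = 1.365 to n = 2.495) the reflected ray undergoes a half-wave phase shift.
The two reflections carry the same phase change, so no net offset.
For minimum reflection here: 2 n t = (m + ½) λ.
The fourth-smallest nonzero thickness corresponds to m = 3: t = (m + ½) λ / (2 n) = 3.50 × 509 / (2 × 1.365) = 653 nm.

653 nm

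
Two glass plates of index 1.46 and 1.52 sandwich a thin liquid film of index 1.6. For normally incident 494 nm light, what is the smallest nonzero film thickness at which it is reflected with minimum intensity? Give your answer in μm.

0.154 μm

Ray reflecting at the top interface goes from n = 1.46 toward n = 1.6: a half-wave phase shift.
At the lower boundary (n = 1.6 to n = 1.52) the reflected ray undergoes no phase shift.
The two reflections differ by half a wavelength.
So the condition for destructive reflection is 2 n t = m λ.
The smallest nonzero thickness corresponds to m = 1: t = m λ / (2 n) = 1.00 × 494 / (2 × 1.6) = 154 nm.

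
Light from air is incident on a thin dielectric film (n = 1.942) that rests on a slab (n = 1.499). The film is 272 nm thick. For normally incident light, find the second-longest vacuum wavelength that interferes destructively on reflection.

Top surface (1.0 → 1.942): reflection off a higher-index medium gives a half-wave phase shift.
Bottom surface (1.942 → 1.499): reflection off a lower-index medium gives no phase shift.
Net: one phase inversion between the two reflected rays.
So the condition for destructive reflection is 2 n t = m λ.
λ = 2 n t / m. The second-longest wavelength is m = 2: λ = 2 × 1.942 × 272 / 2.00 = 528 nm.

528 nm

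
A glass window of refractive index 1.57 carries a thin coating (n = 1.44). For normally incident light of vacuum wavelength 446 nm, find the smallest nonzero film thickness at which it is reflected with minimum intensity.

77.4 nm

Ray reflecting at the top interface goes from n = 1.0 toward n = 1.44: a half-wave phase shift.
Bottom surface (1.44 → 1.57): reflection off a higher-index medium gives a half-wave phase shift.
Net: no relative phase inversion (both shifts match).
So the condition for destructive reflection is 2 n t = (m + ½) λ.
Minimum at m = 0: t = λ / (4 n) = 446 / (4 × 1.44) = 77.4 nm.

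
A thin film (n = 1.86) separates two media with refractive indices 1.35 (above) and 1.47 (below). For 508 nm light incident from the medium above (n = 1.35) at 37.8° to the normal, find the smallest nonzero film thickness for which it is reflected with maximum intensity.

76.2 nm

Top surface (1.35 → 1.86): reflection off a higher-index medium gives a half-wave phase shift.
At the lower boundary (n = 1.86 to n = 1.47) the reflected ray undergoes no phase shift.
Net: one phase inversion between the two reflected rays.
So the condition for constructive reflection is 2 n t cos θ_r = (m + ½) λ.
Snell's law: 1.35 sin 37.8° = 1.86 sin θ_r → sin θ_r = 0.445, cos θ_r = 0.896.
Minimum at m = 0: t = λ / (4 n cos θ_r) = 508 / (4 × 1.86 × 0.896) = 76.2 nm.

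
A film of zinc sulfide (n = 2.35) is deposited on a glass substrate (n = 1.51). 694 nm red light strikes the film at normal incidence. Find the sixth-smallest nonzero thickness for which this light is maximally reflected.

812 nm

Ray reflecting at the top interface goes from n = 1.0 toward n = 2.35: a half-wave phase shift.
At the lower boundary (n = 2.35 to n = 1.51) the reflected ray undergoes no phase shift.
The two reflections differ by half a wavelength.
With one net inversion, constructive interference in reflection requires 2 n t = (m + ½) λ.
The sixth-smallest nonzero thickness corresponds to m = 5: t = (m + ½) λ / (2 n) = 5.50 × 694 / (2 × 2.35) = 812 nm.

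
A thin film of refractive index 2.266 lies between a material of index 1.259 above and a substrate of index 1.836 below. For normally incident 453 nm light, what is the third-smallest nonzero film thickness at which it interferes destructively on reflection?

At the upper boundary (n = 1.259 to n = 2.266) the reflected ray undergoes a half-wave phase shift.
Bottom surface (2.266 → 1.836): reflection off a lower-index medium gives no phase shift.
Exactly one π shift → a net half-wave offset.
So the condition for destructive reflection is 2 n t = m λ.
The third-smallest nonzero thickness corresponds to m = 3: t = m λ / (2 n) = 3.00 × 453 / (2 × 2.266) = 300 nm.

300 nm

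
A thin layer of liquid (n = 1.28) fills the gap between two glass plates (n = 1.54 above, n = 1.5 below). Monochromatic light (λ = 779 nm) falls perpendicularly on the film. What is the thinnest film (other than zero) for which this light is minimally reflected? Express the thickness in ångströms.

3043 Å

At the upper boundary (n = 1.54 to n = 1.28) the reflected ray undergoes no phase shift.
At the lower boundary (n = 1.28 to n = 1.5) the reflected ray undergoes a half-wave phase shift.
The two reflections differ by half a wavelength.
With one net inversion, destructive interference in reflection requires 2 n t = m λ.
Minimum nonzero at m = 1: t = λ / (2 n) = 779 / (2 × 1.28) = 304 nm.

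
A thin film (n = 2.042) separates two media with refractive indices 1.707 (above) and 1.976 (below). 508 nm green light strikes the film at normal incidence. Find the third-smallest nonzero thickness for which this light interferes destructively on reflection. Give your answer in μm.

Top surface (1.707 → 2.042): reflection off a higher-index medium gives a half-wave phase shift.
At the lower boundary (n = 2.042 to n = 1.976) the reflected ray undergoes no phase shift.
Net: one phase inversion between the two reflected rays.
So the condition for destructive reflection is 2 n t = m λ.
The third-smallest nonzero thickness corresponds to m = 3: t = m λ / (2 n) = 3.00 × 508 / (2 × 2.042) = 373 nm.

0.373 μm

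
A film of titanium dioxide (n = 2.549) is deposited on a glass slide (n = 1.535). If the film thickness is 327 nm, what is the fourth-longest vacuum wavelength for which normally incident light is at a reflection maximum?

At the upper boundary (n = 1.0 to n = 2.549) the reflected ray undergoes a half-wave phase shift.
Bottom surface (2.549 → 1.535): reflection off a lower-index medium gives no phase shift.
Exactly one π shift → a net half-wave offset.
With one net inversion, constructive interference in reflection requires 2 n t = (m + ½) λ.
λ = 2 n t / (m + ½). The fourth-longest wavelength is m = 3: λ = 2 × 2.549 × 327 / 3.50 = 476 nm.

476 nm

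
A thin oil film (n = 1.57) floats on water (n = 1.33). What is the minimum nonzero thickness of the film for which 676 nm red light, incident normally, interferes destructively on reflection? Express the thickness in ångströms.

2153 Å

At the upper boundary (n = 1.0 to n = 1.57) the reflected ray undergoes a half-wave phase shift.
Ray reflecting at the bottom interface goes from n = 1.57 toward n = 1.33: no phase shift.
Exactly one π shift → a net half-wave offset.
So the condition for destructive reflection is 2 n t = m λ.
Minimum nonzero at m = 1: t = λ / (2 n) = 676 / (2 × 1.57) = 215 nm.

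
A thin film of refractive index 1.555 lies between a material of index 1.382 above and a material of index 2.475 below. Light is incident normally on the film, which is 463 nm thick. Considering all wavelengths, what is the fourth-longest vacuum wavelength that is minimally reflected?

At the upper boundary (n = 1.382 to n = 1.555) the reflected ray undergoes a half-wave phase shift.
At the lower boundary (n = 1.555 to n = 2.475) the reflected ray undergoes a half-wave phase shift.
Zero or two π shifts → no net half-wave offset.
For weak reflection here: 2 n t = (m + ½) λ.
λ = 2 n t / (m + ½). The fourth-longest wavelength is m = 3: λ = 2 × 1.555 × 463 / 3.50 = 411 nm.

411 nm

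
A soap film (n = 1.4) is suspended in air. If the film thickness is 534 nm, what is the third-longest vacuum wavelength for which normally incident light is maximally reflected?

598 nm

At the upper boundary (n = 1.0 to n = 1.4) the reflected ray undergoes a half-wave phase shift.
At the lower boundary (n = 1.4 to n = 1.0) the reflected ray undergoes no phase shift.
Exactly one π shift → a net half-wave offset.
For maximum reflection here: 2 n t = (m + ½) λ.
λ = 2 n t / (m + ½). The third-longest wavelength is m = 2: λ = 2 × 1.4 × 534 / 2.50 = 598 nm.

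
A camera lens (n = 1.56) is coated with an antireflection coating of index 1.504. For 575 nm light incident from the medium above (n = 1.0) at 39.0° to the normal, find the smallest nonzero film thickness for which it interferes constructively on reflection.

210 nm

Top surface (1.0 → 1.504): reflection off a higher-index medium gives a half-wave phase shift.
At the lower boundary (n = 1.504 to n = 1.56) the reflected ray undergoes a half-wave phase shift.
Zero or two π shifts → no net half-wave offset.
With no net inversion, constructive interference in reflection requires 2 n t cos θ_r = m λ.
Snell's law: 1.0 sin 39.0° = 1.504 sin θ_r → sin θ_r = 0.418, cos θ_r = 0.908.
Minimum nonzero at m = 1: t = λ / (2 n cos θ_r) = 575 / (2 × 1.504 × 0.908) = 210 nm.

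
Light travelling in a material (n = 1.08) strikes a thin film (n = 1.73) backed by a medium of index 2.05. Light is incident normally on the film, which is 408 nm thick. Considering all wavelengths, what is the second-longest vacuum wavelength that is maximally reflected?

At the upper boundary (n = 1.08 to n = 1.73) the reflected ray undergoes a half-wave phase shift.
Bottom surface (1.73 → 2.05): reflection off a higher-index medium gives a half-wave phase shift.
Net: no relative phase inversion (both shifts match).
With no net inversion, constructive interference in reflection requires 2 n t = m λ.
λ = 2 n t / m. The second-longest wavelength is m = 2: λ = 2 × 1.73 × 408 / 2.00 = 706 nm.

706 nm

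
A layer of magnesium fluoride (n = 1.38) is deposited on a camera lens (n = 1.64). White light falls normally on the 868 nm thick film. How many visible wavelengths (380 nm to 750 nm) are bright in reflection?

3

Ray reflecting at the top interface goes from n = 1.0 toward n = 1.38: a half-wave phase shift.
Ray reflecting at the bottom interface goes from n = 1.38 toward n = 1.64: a half-wave phase shift.
Net: no relative phase inversion (both shifts match).
So the condition for constructive reflection is 2 n t = m λ.
λ = 2 n t / m = 2396 / m nm.
m=3: 799 nm (IR); m=4: 599 nm (visible); m=5: 479 nm (visible); m=6: 399 nm (visible); m=7: 342 nm (UV).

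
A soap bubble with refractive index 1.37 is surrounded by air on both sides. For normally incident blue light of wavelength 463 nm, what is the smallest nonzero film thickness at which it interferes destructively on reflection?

169 nm

Ray reflecting at the top interface goes from n = 1.0 toward n = 1.37: a half-wave phase shift.
At the lower boundary (n = 1.37 to n = 1.0) the reflected ray undergoes no phase shift.
The two reflections differ by half a wavelength.
With one net inversion, destructive interference in reflection requires 2 n t = m λ.
The smallest nonzero thickness corresponds to m = 1: t = m λ / (2 n) = 1.00 × 463 / (2 × 1.37) = 169 nm.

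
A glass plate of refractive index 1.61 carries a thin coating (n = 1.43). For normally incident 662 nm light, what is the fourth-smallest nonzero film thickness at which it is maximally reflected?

926 nm

Top surface (1.0 → 1.43): reflection off a higher-index medium gives a half-wave phase shift.
At the lower boundary (n = 1.43 to n = 1.61) the reflected ray undergoes a half-wave phase shift.
Zero or two π shifts → no net half-wave offset.
With no net inversion, constructive interference in reflection requires 2 n t = m λ.
The fourth-smallest nonzero thickness corresponds to m = 4: t = m λ / (2 n) = 4.00 × 662 / (2 × 1.43) = 926 nm.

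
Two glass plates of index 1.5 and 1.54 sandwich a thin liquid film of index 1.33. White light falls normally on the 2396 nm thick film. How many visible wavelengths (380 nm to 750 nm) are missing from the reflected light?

8

Ray reflecting at the top interface goes from n = 1.5 toward n = 1.33: no phase shift.
Bottom surface (1.33 → 1.54): reflection off a higher-index medium gives a half-wave phase shift.
The two reflections differ by half a wavelength.
For weak reflection here: 2 n t = m λ.
λ = 2 n t / m = 6373 / m nm.
m=8: 797 nm (IR); m=9: 708 nm (visible); m=10: 637 nm (visible); m=11: 579 nm (visible); m=12: 531 nm (visible); m=13: 490 nm (visible); m=14: 455 nm (visible); m=15: 425 nm (visible); m=16: 398 nm (visible); m=17: 375 nm (UV).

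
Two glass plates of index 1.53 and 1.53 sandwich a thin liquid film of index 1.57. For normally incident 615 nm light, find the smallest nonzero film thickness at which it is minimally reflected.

196 nm

Top surface (1.53 → 1.57): reflection off a higher-index medium gives a half-wave phase shift.
Ray reflecting at the bottom interface goes from n = 1.57 toward n = 1.53: no phase shift.
The two reflections differ by half a wavelength.
So the condition for destructive reflection is 2 n t = m λ.
Minimum nonzero at m = 1: t = λ / (2 n) = 615 / (2 × 1.57) = 196 nm.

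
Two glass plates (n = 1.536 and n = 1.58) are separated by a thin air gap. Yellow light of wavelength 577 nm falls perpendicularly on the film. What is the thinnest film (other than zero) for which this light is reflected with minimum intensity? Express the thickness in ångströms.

2885 Å

Top surface (1.536 → 1.0): reflection off a lower-index medium gives no phase shift.
Bottom surface (1.0 → 1.58): reflection off a higher-index medium gives a half-wave phase shift.
The two reflections differ by half a wavelength.
So the condition for destructive reflection is 2 n t = m λ.
Minimum nonzero at m = 1: t = λ / (2 n) = 577 / (2 × 1.0) = 289 nm.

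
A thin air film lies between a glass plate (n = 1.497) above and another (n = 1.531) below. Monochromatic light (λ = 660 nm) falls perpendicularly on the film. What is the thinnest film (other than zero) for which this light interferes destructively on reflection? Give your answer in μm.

0.330 μm

At the upper boundary (n = 1.497 to n = 1.0) the reflected ray undergoes no phase shift.
Bottom surface (1.0 → 1.531): reflection off a higher-index medium gives a half-wave phase shift.
Net: one phase inversion between the two reflected rays.
So the condition for destructive reflection is 2 n t = m λ.
Minimum nonzero at m = 1: t = λ / (2 n) = 660 / (2 × 1.0) = 330 nm.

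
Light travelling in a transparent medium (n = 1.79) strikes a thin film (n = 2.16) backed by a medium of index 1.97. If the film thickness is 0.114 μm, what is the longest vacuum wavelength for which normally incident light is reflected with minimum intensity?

492 nm

Top surface (1.79 → 2.16): reflection off a higher-index medium gives a half-wave phase shift.
At the lower boundary (n = 2.16 to n = 1.97) the reflected ray undergoes no phase shift.
The two reflections differ by half a wavelength.
With one net inversion, destructive interference in reflection requires 2 n t = m λ.
λ = 2 n t / m. The longest wavelength is m = 1: λ = 2 × 2.16 × 114 / 1.00 = 492 nm.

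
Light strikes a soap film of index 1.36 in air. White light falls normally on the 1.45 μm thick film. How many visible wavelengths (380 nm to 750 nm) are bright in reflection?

5

Ray reflecting at the top interface goes from n = 1.0 toward n = 1.36: a half-wave phase shift.
At the lower boundary (n = 1.36 to n = 1.0) the reflected ray undergoes no phase shift.
Net: one phase inversion between the two reflected rays.
With one net inversion, constructive interference in reflection requires 2 n t = (m + ½) λ.
λ = 2 n t / (m + ½) = 3944 / (m + ½) nm.
m=4: 876 nm (IR); m=5: 717 nm (visible); m=6: 607 nm (visible); m=7: 526 nm (visible); m=8: 464 nm (visible); m=9: 415 nm (visible); m=10: 376 nm (UV).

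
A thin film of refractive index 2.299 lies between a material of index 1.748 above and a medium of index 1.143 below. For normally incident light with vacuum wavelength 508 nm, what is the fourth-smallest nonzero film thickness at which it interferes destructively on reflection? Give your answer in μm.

Ray reflecting at the top interface goes from n = 1.748 toward n = 2.299: a half-wave phase shift.
Bottom surface (2.299 → 1.143): reflection off a lower-index medium gives no phase shift.
Net: one phase inversion between the two reflected rays.
With one net inversion, destructive interference in reflection requires 2 n t = m λ.
The fourth-smallest nonzero thickness corresponds to m = 4: t = m λ / (2 n) = 4.00 × 508 / (2 × 2.299) = 442 nm.

0.442 μm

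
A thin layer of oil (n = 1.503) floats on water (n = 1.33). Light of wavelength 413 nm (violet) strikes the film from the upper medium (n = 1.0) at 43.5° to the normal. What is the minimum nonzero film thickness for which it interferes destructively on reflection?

At the upper boundary (n = 1.0 to n = 1.503) the reflected ray undergoes a half-wave phase shift.
Bottom surface (1.503 → 1.33): reflection off a lower-index medium gives no phase shift.
Exactly one π shift → a net half-wave offset.
With one net inversion, destructive interference in reflection requires 2 n t cos θ_r = m λ.
Snell's law: 1.0 sin 43.5° = 1.503 sin θ_r → sin θ_r = 0.458, cos θ_r = 0.889.
Minimum nonzero at m = 1: t = λ / (2 n cos θ_r) = 413 / (2 × 1.503 × 0.889) = 155 nm.

155 nm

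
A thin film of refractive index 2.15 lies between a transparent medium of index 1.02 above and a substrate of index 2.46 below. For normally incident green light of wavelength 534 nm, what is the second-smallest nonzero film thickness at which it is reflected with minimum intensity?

186 nm

Top surface (1.02 → 2.15): reflection off a higher-index medium gives a half-wave phase shift.
Ray reflecting at the bottom interface goes from n = 2.15 toward n = 2.46: a half-wave phase shift.
Net: no relative phase inversion (both shifts match).
So the condition for destructive reflection is 2 n t = (m + ½) λ.
The second-smallest nonzero thickness corresponds to m = 1: t = (m + ½) λ / (2 n) = 1.50 × 534 / (2 × 2.15) = 186 nm.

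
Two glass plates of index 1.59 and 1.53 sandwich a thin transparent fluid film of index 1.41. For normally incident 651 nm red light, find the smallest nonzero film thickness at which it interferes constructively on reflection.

115 nm

Top surface (1.59 → 1.41): reflection off a lower-index medium gives no phase shift.
Bottom surface (1.41 → 1.53): reflection off a higher-index medium gives a half-wave phase shift.
Net: one phase inversion between the two reflected rays.
With one net inversion, constructive interference in reflection requires 2 n t = (m + ½) λ.
Minimum at m = 0: t = λ / (4 n) = 651 / (4 × 1.41) = 115 nm.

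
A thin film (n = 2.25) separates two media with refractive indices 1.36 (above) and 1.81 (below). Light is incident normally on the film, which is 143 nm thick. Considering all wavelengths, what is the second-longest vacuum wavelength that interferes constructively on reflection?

Top surface (1.36 → 2.25): reflection off a higher-index medium gives a half-wave phase shift.
Ray reflecting at the bottom interface goes from n = 2.25 toward n = 1.81: no phase shift.
Net: one phase inversion between the two reflected rays.
With one net inversion, constructive interference in reflection requires 2 n t = (m + ½) λ.
λ = 2 n t / (m + ½). The second-longest wavelength is m = 1: λ = 2 × 2.25 × 143 / 1.50 = 429 nm.

429 nm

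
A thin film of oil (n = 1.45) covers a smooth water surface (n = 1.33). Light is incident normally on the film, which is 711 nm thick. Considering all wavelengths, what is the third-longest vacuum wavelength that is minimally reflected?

687 nm

At the upper boundary (n = 1.0 to n = 1.45) the reflected ray undergoes a half-wave phase shift.
At the lower boundary (n = 1.45 to n = 1.33) the reflected ray undergoes no phase shift.
The two reflections differ by half a wavelength.
With one net inversion, destructive interference in reflection requires 2 n t = m λ.
λ = 2 n t / m. The third-longest wavelength is m = 3: λ = 2 × 1.45 × 711 / 3.00 = 687 nm.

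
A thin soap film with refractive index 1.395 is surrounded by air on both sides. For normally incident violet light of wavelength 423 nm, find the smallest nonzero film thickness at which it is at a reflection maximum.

At the upper boundary (n = 1.0 to n = 1.395) the reflected ray undergoes a half-wave phase shift.
Ray reflecting at the bottom interface goes from n = 1.395 toward n = 1.0: no phase shift.
Net: one phase inversion between the two reflected rays.
With one net inversion, constructive interference in reflection requires 2 n t = (m + ½) λ.
Minimum at m = 0: t = λ / (4 n) = 423 / (4 × 1.395) = 75.8 nm.

75.8 nm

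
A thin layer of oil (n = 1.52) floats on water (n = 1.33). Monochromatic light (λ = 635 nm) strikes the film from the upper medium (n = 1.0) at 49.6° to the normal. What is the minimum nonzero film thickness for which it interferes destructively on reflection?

241 nm

Top surface (1.0 → 1.52): reflection off a higher-index medium gives a half-wave phase shift.
Ray reflecting at the bottom interface goes from n = 1.52 toward n = 1.33: no phase shift.
Exactly one π shift → a net half-wave offset.
So the condition for destructive reflection is 2 n t cos θ_r = m λ.
Snell's law: 1.0 sin 49.6° = 1.52 sin θ_r → sin θ_r = 0.501, cos θ_r = 0.865.
Minimum nonzero at m = 1: t = λ / (2 n cos θ_r) = 635 / (2 × 1.52 × 0.865) = 241 nm.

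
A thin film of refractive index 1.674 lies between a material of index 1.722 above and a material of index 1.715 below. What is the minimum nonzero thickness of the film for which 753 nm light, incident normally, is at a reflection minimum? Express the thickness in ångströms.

2249 Å

Top surface (1.722 → 1.674): reflection off a lower-index medium gives no phase shift.
Bottom surface (1.674 → 1.715): reflection off a higher-index medium gives a half-wave phase shift.
The two reflections differ by half a wavelength.
For weak reflection here: 2 n t = m λ.
Minimum nonzero at m = 1: t = λ / (2 n) = 753 / (2 × 1.674) = 225 nm.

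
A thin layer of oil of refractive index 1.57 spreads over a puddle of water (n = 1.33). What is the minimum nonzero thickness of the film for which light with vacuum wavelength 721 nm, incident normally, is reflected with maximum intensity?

At the upper boundary (n = 1.0 to n = 1.57) the reflected ray undergoes a half-wave phase shift.
Bottom surface (1.57 → 1.33): reflection off a lower-index medium gives no phase shift.
Exactly one π shift → a net half-wave offset.
With one net inversion, constructive interference in reflection requires 2 n t = (m + ½) λ.
Minimum at m = 0: t = λ / (4 n) = 721 / (4 × 1.57) = 115 nm.

115 nm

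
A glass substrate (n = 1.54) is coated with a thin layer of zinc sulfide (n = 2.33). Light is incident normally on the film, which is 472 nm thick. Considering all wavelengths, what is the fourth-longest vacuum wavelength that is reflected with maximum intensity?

628 nm

At the upper boundary (n = 1.0 to n = 2.33) the reflected ray undergoes a half-wave phase shift.
Bottom surface (2.33 → 1.54): reflection off a lower-index medium gives no phase shift.
Exactly one π shift → a net half-wave offset.
For bright reflection here: 2 n t = (m + ½) λ.
λ = 2 n t / (m + ½). The fourth-longest wavelength is m = 3: λ = 2 × 2.33 × 472 / 3.50 = 628 nm.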